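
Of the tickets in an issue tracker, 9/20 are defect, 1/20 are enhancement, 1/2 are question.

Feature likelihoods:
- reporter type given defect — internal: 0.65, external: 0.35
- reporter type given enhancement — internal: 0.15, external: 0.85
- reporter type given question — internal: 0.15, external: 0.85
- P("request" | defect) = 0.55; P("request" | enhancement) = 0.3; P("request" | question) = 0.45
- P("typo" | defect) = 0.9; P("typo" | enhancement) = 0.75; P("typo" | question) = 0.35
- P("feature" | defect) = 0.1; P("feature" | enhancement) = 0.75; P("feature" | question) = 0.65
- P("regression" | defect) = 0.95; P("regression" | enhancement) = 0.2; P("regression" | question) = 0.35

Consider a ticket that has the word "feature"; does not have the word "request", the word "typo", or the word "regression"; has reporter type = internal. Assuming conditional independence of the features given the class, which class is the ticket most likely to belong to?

defect: 0.45 × 0.65 × (1−0.55) × (1−0.9) × 0.1 × (1−0.95) = 0.0000658125
enhancement: 0.05 × 0.15 × (1−0.3) × (1−0.75) × 0.75 × (1−0.2) = 0.0007875
question: 0.5 × 0.15 × (1−0.45) × (1−0.35) × 0.65 × (1−0.35) = 0.01132828125
Highest score → question.

question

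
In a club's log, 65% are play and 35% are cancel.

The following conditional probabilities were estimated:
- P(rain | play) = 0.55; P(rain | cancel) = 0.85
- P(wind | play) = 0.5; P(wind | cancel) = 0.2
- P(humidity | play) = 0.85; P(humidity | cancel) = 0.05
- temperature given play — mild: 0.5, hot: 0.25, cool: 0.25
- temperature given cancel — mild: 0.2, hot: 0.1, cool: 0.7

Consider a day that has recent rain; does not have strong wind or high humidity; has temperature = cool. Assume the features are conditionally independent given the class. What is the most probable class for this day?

play: 0.65 × 0.55 × (1−0.5) × (1−0.85) × 0.25 = 0.006703125
cancel: 0.35 × 0.85 × (1−0.2) × (1−0.05) × 0.7 = 0.15827
Highest score → cancel.

cancel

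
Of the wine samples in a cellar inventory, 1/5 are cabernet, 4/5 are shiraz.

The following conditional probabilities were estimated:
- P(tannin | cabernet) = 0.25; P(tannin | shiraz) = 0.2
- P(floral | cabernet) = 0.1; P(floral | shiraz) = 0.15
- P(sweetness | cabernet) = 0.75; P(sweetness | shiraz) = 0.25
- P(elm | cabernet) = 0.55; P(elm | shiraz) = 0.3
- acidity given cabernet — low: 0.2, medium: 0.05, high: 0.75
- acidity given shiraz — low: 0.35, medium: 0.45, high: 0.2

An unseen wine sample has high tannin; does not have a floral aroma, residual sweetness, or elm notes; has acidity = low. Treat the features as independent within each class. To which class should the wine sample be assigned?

shiraz

cabernet: 0.2 × 0.25 × (1−0.1) × (1−0.75) × (1−0.55) × 0.2 = 0.0010125
shiraz: 0.8 × 0.2 × (1−0.15) × (1−0.25) × (1−0.3) × 0.35 = 0.02499
Highest score → shiraz.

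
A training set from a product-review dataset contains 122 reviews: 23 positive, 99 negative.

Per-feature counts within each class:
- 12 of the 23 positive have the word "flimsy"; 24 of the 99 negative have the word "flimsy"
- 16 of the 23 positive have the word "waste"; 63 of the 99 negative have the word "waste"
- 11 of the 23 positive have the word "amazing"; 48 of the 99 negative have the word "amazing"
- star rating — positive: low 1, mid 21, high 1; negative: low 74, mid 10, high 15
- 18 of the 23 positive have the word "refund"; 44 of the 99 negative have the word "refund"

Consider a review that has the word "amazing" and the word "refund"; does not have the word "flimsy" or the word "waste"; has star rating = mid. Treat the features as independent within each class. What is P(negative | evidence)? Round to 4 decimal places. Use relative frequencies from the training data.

positive: (23/122) × (11/23) × (7/23) × (11/23) × (21/23) × (18/23) ≈ 0.00937787
negative: (99/122) × (75/99) × (36/99) × (48/99) × (10/99) × (44/99) ≈ 0.00486583
P(negative | x) = 0.00486583 / 0.0142437 ≈ 0.3416

0.3416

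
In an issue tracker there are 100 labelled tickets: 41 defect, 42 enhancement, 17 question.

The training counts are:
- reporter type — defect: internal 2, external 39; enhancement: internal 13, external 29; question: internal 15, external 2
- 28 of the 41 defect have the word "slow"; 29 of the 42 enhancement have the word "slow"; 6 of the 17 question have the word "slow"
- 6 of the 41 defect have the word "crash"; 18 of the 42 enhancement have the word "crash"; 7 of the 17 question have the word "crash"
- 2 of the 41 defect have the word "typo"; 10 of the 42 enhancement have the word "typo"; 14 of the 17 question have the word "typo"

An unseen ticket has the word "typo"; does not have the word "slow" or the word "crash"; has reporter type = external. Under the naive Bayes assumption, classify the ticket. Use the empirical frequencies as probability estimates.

defect: (41/100) × (39/41) × (13/41) × (35/41) × (2/41) ≈ 0.00514937
enhancement: (42/100) × (29/42) × (13/42) × (24/42) × (10/42) ≈ 0.0122125
question: (17/100) × (2/17) × (11/17) × (10/17) × (14/17) ≈ 0.00626908
Highest score → enhancement.

enhancement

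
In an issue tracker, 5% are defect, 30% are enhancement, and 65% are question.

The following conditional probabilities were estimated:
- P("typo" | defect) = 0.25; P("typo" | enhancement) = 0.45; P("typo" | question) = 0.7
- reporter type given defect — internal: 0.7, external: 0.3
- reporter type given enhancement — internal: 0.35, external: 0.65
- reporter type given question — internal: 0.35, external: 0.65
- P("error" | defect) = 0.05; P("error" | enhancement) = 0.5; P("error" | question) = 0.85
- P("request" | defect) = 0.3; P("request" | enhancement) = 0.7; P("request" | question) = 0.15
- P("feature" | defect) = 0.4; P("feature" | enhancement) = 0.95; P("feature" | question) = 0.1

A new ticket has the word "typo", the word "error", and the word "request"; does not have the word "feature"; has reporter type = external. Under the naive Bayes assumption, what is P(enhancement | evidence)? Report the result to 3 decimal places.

defect: 0.05 × 0.25 × 0.3 × 0.05 × 0.3 × (1−0.4) = 0.00003375
enhancement: 0.3 × 0.45 × 0.65 × 0.5 × 0.7 × (1−0.95) = 0.001535625
question: 0.65 × 0.7 × 0.65 × 0.85 × 0.15 × (1−0.1) = 0.0339373125
P(enhancement | x) = 0.001535625 / 0.0355066875 ≈ 0.043

0.043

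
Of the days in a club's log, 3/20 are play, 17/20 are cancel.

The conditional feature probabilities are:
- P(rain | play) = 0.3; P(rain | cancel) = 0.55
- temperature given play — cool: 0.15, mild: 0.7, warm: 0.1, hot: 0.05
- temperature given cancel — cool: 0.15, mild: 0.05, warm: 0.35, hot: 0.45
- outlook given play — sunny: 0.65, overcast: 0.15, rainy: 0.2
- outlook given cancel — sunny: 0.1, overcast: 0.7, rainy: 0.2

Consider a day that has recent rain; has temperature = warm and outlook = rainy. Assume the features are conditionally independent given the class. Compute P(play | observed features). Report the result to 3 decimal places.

0.027

play: 0.15 × 0.3 × 0.1 × 0.2 = 0.0009
cancel: 0.85 × 0.55 × 0.35 × 0.2 = 0.032725
P(play | x) = 0.0009 / 0.033625 ≈ 0.027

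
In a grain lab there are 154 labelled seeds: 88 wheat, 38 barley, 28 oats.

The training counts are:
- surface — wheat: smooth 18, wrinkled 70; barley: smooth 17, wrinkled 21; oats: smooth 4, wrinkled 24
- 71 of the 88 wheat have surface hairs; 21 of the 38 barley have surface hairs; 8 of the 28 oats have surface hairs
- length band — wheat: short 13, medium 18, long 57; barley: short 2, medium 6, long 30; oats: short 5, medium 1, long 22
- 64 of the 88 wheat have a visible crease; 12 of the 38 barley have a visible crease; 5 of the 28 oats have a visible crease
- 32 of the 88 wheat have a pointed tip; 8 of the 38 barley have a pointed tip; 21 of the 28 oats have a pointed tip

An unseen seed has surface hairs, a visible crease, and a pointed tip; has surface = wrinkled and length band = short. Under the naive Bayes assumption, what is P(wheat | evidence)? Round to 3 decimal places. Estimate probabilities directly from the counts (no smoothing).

0.915

wheat: (88/154) × (70/88) × (71/88) × (13/88) × (64/88) × (32/88) ≈ 0.0143278
barley: (38/154) × (21/38) × (21/38) × (2/38) × (12/38) × (8/38) ≈ 0.000263685
oats: (28/154) × (24/28) × (8/28) × (5/28) × (5/28) × (21/28) ≈ 0.0010649
P(wheat | x) = 0.0143278 / 0.015656385 ≈ 0.915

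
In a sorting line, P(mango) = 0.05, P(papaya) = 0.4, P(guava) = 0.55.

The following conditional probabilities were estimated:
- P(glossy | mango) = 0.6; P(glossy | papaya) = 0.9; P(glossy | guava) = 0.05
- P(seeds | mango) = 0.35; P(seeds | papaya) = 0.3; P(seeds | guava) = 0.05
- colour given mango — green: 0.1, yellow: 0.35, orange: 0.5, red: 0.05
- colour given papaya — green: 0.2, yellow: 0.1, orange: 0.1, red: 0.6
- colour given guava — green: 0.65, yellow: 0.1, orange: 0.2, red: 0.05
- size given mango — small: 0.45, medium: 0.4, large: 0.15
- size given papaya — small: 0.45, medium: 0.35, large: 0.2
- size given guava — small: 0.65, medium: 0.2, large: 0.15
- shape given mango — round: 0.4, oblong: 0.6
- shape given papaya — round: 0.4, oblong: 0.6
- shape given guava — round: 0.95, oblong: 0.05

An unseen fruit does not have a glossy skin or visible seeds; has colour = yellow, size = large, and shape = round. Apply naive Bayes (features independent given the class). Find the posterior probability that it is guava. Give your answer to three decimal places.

0.934

mango: 0.05 × (1−0.6) × (1−0.35) × 0.35 × 0.15 × 0.4 = 0.000273
papaya: 0.4 × (1−0.9) × (1−0.3) × 0.1 × 0.2 × 0.4 = 0.000224
guava: 0.55 × (1−0.05) × (1−0.05) × 0.1 × 0.15 × 0.95 = 0.00707334375
P(guava | x) = 0.00707334375 / 0.00757034375 ≈ 0.934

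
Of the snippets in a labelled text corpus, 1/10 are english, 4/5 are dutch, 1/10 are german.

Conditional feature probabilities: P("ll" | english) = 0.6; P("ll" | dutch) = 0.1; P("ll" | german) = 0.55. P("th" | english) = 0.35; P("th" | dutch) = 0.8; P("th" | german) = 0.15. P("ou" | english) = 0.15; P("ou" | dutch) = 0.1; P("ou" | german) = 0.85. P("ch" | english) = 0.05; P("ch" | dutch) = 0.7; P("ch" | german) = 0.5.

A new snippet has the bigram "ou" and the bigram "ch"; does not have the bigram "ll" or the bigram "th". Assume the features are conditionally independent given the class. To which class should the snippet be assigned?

german

english: 0.1 × (1−0.6) × (1−0.35) × 0.15 × 0.05 = 0.000195
dutch: 0.8 × (1−0.1) × (1−0.8) × 0.1 × 0.7 = 0.01008
german: 0.1 × (1−0.55) × (1−0.15) × 0.85 × 0.5 = 0.01625625
Highest score → german.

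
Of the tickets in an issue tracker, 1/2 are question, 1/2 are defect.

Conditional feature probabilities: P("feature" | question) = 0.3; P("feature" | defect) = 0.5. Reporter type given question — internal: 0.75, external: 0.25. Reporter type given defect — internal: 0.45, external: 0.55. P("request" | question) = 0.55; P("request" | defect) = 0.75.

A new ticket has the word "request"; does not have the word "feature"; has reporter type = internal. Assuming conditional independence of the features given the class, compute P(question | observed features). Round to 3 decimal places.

0.631

question: 0.5 × (1−0.3) × 0.75 × 0.55 = 0.144375
defect: 0.5 × (1−0.5) × 0.45 × 0.75 = 0.084375
P(question | x) = 0.144375 / 0.22875 ≈ 0.631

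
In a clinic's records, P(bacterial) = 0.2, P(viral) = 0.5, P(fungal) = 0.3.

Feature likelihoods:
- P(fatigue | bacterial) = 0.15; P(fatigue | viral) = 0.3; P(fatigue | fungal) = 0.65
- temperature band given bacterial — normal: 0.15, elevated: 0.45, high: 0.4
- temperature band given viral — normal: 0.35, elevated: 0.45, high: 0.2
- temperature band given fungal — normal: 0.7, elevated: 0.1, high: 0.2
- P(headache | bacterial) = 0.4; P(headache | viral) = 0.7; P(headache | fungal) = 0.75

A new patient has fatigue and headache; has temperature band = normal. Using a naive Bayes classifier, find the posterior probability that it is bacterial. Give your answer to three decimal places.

bacterial: 0.2 × 0.15 × 0.15 × 0.4 = 0.0018
viral: 0.5 × 0.3 × 0.35 × 0.7 = 0.03675
fungal: 0.3 × 0.65 × 0.7 × 0.75 = 0.102375
P(bacterial | x) = 0.0018 / 0.140925 ≈ 0.013

0.013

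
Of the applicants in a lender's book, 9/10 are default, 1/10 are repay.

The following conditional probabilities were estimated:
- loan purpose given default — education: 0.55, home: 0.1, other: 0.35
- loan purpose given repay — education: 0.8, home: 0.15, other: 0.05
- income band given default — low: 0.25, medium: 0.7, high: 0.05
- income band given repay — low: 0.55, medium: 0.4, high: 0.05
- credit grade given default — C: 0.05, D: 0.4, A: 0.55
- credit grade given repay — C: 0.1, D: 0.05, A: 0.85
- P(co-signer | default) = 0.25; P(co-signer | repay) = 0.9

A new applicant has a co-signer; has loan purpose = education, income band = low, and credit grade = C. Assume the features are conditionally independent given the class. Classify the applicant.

repay

default: 0.9 × 0.55 × 0.25 × 0.05 × 0.25 = 0.001546875
repay: 0.1 × 0.8 × 0.55 × 0.1 × 0.9 = 0.00396
Highest score → repay.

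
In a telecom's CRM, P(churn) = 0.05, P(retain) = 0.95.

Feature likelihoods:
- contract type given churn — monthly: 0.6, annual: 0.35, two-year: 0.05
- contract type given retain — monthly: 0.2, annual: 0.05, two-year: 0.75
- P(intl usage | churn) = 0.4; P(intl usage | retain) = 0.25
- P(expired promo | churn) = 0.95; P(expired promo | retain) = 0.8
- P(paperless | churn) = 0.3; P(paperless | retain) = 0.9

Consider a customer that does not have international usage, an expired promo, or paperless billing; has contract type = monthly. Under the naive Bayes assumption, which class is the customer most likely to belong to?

retain

churn: 0.05 × 0.6 × (1−0.4) × (1−0.95) × (1−0.3) = 0.00063
retain: 0.95 × 0.2 × (1−0.25) × (1−0.8) × (1−0.9) = 0.00285
Highest score → retain.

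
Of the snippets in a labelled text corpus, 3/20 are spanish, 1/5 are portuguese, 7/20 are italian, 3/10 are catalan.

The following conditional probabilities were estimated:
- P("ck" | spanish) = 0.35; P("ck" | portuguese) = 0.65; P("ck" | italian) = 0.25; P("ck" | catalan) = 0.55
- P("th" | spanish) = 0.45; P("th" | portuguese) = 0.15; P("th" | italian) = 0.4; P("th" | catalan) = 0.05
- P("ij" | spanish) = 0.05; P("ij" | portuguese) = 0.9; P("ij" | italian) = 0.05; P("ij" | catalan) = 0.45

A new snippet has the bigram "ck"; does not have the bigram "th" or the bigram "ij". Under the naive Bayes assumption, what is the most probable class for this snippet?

spanish: 0.15 × 0.35 × (1−0.45) × (1−0.05) = 0.02743125
portuguese: 0.2 × 0.65 × (1−0.15) × (1−0.9) = 0.01105
italian: 0.35 × 0.25 × (1−0.4) × (1−0.05) = 0.049875
catalan: 0.3 × 0.55 × (1−0.05) × (1−0.45) = 0.0862125
Highest score → catalan.

catalan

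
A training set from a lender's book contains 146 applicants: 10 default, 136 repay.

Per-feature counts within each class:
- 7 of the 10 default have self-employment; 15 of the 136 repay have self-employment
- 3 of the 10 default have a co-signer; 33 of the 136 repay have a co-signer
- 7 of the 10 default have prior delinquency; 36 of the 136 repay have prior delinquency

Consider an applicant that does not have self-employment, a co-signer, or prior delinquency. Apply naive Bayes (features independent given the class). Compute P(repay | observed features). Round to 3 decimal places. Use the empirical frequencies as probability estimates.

default: (10/146) × (3/10) × (7/10) × (3/10) ≈ 0.00431507
repay: (136/146) × (121/136) × (103/136) × (100/136) ≈ 0.461521
P(repay | x) = 0.461521 / 0.46583607 ≈ 0.991

0.991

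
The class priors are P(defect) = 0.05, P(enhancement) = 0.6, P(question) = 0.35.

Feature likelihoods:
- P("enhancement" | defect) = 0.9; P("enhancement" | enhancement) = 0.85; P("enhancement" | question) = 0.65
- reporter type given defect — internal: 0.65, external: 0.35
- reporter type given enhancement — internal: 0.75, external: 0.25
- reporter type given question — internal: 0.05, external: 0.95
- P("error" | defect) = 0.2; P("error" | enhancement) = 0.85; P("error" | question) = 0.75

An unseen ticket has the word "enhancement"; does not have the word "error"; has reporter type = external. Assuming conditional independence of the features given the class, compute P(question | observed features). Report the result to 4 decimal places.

defect: 0.05 × 0.9 × 0.35 × (1−0.2) = 0.0126
enhancement: 0.6 × 0.85 × 0.25 × (1−0.85) = 0.019125
question: 0.35 × 0.65 × 0.95 × (1−0.75) = 0.05403125
P(question | x) = 0.05403125 / 0.08575625 ≈ 0.6301

0.6301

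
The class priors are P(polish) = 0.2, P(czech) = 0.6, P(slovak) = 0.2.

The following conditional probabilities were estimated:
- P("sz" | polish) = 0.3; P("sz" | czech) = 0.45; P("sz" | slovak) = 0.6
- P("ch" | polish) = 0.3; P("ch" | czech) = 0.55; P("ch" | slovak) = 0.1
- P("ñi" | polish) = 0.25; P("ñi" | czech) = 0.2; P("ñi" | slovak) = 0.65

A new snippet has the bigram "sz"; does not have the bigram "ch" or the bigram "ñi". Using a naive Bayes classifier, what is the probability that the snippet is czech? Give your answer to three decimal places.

0.584

polish: 0.2 × 0.3 × (1−0.3) × (1−0.25) = 0.0315
czech: 0.6 × 0.45 × (1−0.55) × (1−0.2) = 0.0972
slovak: 0.2 × 0.6 × (1−0.1) × (1−0.65) = 0.0378
P(czech | x) = 0.0972 / 0.1665 ≈ 0.584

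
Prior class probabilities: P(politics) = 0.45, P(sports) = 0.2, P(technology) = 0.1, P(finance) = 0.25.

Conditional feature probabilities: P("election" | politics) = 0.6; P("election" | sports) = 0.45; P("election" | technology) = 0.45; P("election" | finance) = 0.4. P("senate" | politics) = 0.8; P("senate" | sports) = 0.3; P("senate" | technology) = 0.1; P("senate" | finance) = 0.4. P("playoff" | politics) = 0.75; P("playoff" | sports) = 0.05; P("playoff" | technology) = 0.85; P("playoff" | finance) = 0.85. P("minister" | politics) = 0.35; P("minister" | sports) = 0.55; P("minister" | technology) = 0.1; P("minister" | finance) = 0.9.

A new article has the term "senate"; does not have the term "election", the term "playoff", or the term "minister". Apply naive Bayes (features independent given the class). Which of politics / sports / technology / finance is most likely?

politics

politics: 0.45 × (1−0.6) × 0.8 × (1−0.75) × (1−0.35) = 0.0234
sports: 0.2 × (1−0.45) × 0.3 × (1−0.05) × (1−0.55) = 0.0141075
technology: 0.1 × (1−0.45) × 0.1 × (1−0.85) × (1−0.1) = 0.0007425
finance: 0.25 × (1−0.4) × 0.4 × (1−0.85) × (1−0.9) = 0.0009
Highest score → politics.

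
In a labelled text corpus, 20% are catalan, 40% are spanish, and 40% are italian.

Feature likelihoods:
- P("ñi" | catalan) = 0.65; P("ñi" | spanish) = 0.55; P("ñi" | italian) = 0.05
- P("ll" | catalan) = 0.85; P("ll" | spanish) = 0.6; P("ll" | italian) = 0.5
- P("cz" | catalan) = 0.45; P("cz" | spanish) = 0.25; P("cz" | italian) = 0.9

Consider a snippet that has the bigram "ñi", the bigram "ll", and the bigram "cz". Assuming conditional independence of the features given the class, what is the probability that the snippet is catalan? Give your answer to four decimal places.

0.5421

catalan: 0.2 × 0.65 × 0.85 × 0.45 = 0.049725
spanish: 0.4 × 0.55 × 0.6 × 0.25 = 0.033
italian: 0.4 × 0.05 × 0.5 × 0.9 = 0.009
P(catalan | x) = 0.049725 / 0.091725 ≈ 0.5421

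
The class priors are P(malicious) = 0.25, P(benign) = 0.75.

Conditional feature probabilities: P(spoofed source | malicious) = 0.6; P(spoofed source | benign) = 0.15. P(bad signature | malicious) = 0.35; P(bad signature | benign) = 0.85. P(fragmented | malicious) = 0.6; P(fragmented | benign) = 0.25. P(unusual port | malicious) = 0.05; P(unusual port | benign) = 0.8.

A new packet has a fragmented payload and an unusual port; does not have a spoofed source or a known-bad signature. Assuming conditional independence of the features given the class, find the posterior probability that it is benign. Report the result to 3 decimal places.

malicious: 0.25 × (1−0.6) × (1−0.35) × 0.6 × 0.05 = 0.00195
benign: 0.75 × (1−0.15) × (1−0.85) × 0.25 × 0.8 = 0.019125
P(benign | x) = 0.019125 / 0.021075 ≈ 0.907

0.907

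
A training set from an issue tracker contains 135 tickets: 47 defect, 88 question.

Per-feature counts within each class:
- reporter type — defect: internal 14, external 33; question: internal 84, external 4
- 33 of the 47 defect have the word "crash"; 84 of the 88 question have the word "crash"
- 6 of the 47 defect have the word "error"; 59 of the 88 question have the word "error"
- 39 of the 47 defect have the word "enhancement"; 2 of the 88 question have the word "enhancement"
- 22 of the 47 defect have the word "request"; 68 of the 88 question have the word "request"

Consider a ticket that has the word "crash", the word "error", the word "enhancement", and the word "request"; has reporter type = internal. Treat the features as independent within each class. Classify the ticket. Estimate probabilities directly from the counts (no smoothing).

question

defect: (47/135) × (14/47) × (33/47) × (6/47) × (39/47) × (22/47) ≈ 0.0036104
question: (88/135) × (84/88) × (84/88) × (59/88) × (2/88) × (68/88) ≈ 0.00699335
Highest score → question.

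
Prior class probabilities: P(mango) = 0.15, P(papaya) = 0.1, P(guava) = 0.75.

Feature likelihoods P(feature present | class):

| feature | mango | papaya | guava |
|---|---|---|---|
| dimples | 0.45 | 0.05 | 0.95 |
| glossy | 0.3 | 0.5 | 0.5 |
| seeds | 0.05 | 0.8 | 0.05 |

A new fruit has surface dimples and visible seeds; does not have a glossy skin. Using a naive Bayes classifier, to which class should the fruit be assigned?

guava

mango: 0.15 × 0.45 × (1−0.3) × 0.05 = 0.0023625
papaya: 0.1 × 0.05 × (1−0.5) × 0.8 = 0.002
guava: 0.75 × 0.95 × (1−0.5) × 0.05 = 0.0178125
Highest score → guava.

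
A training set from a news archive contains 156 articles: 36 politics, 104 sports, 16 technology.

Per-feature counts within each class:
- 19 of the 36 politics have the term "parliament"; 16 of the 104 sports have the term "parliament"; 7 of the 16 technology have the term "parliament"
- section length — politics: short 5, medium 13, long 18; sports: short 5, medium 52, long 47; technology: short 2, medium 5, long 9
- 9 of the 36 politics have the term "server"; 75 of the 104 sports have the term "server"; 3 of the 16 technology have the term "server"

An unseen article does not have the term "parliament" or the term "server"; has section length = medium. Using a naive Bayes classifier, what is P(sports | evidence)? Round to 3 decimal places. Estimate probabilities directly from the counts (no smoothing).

0.640

politics: (36/156) × (17/36) × (13/36) × (27/36) ≈ 0.0295139
sports: (104/156) × (88/104) × (52/104) × (29/104) ≈ 0.0786489
technology: (16/156) × (9/16) × (5/16) × (13/16) = 0.0146484375
P(sports | x) = 0.0786489 / 0.1228112375 ≈ 0.640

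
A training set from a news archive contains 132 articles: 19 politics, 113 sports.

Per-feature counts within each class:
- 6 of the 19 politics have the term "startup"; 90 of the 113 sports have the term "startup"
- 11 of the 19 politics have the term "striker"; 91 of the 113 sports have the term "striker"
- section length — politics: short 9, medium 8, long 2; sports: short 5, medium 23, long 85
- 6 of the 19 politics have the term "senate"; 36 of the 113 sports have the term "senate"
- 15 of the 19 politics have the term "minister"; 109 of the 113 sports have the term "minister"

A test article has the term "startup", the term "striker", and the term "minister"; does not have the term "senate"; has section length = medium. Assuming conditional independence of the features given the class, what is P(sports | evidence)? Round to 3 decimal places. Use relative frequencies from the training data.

politics: (19/132) × (6/19) × (11/19) × (8/19) × (13/19) × (15/19) ≈ 0.00598522
sports: (113/132) × (90/113) × (91/113) × (23/113) × (77/113) × (109/113) ≈ 0.0734584
P(sports | x) = 0.0734584 / 0.07944362 ≈ 0.925

0.925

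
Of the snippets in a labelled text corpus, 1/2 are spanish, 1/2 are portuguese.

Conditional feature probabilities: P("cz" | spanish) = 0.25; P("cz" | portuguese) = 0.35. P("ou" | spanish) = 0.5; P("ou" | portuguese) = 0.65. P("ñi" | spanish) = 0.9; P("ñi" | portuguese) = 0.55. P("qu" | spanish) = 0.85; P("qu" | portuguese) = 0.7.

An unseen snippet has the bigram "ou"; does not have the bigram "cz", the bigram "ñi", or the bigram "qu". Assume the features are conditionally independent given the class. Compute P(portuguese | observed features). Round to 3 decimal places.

0.910

spanish: 0.5 × (1−0.25) × 0.5 × (1−0.9) × (1−0.85) = 0.0028125
portuguese: 0.5 × (1−0.35) × 0.65 × (1−0.55) × (1−0.7) = 0.02851875
P(portuguese | x) = 0.02851875 / 0.03133125 ≈ 0.910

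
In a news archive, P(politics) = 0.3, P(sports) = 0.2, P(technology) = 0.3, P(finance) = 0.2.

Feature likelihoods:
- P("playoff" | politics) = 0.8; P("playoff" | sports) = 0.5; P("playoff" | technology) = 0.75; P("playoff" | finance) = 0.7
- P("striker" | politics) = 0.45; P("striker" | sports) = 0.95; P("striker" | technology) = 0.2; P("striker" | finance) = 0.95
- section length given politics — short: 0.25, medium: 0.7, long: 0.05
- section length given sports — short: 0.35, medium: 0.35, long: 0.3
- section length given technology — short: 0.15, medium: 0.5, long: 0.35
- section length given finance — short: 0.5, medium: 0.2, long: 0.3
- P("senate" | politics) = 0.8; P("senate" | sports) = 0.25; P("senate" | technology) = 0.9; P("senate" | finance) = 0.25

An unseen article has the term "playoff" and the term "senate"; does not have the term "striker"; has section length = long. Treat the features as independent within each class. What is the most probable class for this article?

technology

politics: 0.3 × 0.8 × (1−0.45) × 0.05 × 0.8 = 0.00528
sports: 0.2 × 0.5 × (1−0.95) × 0.3 × 0.25 = 0.000375
technology: 0.3 × 0.75 × (1−0.2) × 0.35 × 0.9 = 0.0567
finance: 0.2 × 0.7 × (1−0.95) × 0.3 × 0.25 = 0.000525
Highest score → technology.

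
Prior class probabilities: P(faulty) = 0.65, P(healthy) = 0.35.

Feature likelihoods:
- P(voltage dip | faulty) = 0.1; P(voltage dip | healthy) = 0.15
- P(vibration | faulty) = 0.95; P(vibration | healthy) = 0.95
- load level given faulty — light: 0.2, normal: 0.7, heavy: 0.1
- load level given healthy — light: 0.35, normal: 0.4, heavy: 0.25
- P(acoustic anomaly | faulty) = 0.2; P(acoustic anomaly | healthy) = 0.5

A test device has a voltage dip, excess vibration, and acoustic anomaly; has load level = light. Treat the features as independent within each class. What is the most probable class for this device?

healthy

faulty: 0.65 × 0.1 × 0.95 × 0.2 × 0.2 = 0.00247
healthy: 0.35 × 0.15 × 0.95 × 0.35 × 0.5 = 0.008728125
Highest score → healthy.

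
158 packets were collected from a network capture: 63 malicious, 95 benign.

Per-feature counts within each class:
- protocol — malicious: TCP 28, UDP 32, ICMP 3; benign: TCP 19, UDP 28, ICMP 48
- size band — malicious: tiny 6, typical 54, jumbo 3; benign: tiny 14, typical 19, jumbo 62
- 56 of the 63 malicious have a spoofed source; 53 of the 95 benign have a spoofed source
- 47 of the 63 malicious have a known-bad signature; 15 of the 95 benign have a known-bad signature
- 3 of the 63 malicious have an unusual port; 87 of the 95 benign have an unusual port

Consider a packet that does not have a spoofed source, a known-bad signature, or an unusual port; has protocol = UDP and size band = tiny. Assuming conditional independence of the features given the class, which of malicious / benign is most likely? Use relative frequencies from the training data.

benign

malicious: (63/158) × (32/63) × (6/63) × (7/63) × (16/63) × (60/63) ≈ 0.000518384
benign: (95/158) × (28/95) × (14/95) × (42/95) × (80/95) × (8/95) ≈ 0.000818774
Highest score → benign.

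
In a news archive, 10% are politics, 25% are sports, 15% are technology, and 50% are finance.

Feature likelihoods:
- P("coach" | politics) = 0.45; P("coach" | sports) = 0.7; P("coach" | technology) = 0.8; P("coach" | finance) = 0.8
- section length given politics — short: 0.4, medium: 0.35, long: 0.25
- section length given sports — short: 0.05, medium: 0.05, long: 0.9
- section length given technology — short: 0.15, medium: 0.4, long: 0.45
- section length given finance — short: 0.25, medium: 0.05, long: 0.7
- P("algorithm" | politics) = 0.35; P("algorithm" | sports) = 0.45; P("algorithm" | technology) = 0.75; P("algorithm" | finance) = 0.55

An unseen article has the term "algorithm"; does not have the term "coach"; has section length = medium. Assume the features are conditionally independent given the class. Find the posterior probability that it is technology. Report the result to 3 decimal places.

0.446

politics: 0.1 × (1−0.45) × 0.35 × 0.35 = 0.0067375
sports: 0.25 × (1−0.7) × 0.05 × 0.45 = 0.0016875
technology: 0.15 × (1−0.8) × 0.4 × 0.75 = 0.009
finance: 0.5 × (1−0.8) × 0.05 × 0.55 = 0.00275
P(technology | x) = 0.009 / 0.020175 ≈ 0.446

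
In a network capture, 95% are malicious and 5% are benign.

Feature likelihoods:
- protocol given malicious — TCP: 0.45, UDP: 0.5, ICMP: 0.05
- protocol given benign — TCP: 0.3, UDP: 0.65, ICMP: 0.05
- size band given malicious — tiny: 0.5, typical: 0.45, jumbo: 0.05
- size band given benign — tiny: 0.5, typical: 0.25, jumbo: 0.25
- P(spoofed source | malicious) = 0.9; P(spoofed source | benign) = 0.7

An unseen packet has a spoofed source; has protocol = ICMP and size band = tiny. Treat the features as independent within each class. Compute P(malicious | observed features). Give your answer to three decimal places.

malicious: 0.95 × 0.05 × 0.5 × 0.9 = 0.021375
benign: 0.05 × 0.05 × 0.5 × 0.7 = 0.000875
P(malicious | x) = 0.021375 / 0.02225 ≈ 0.961

0.961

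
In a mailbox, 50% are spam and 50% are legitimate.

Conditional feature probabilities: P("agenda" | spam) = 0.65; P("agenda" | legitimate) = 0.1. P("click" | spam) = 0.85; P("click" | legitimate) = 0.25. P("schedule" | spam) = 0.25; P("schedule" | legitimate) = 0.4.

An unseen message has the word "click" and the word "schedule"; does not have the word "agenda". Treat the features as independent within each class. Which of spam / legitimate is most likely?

legitimate

spam: 0.5 × (1−0.65) × 0.85 × 0.25 = 0.0371875
legitimate: 0.5 × (1−0.1) × 0.25 × 0.4 = 0.045
Highest score → legitimate.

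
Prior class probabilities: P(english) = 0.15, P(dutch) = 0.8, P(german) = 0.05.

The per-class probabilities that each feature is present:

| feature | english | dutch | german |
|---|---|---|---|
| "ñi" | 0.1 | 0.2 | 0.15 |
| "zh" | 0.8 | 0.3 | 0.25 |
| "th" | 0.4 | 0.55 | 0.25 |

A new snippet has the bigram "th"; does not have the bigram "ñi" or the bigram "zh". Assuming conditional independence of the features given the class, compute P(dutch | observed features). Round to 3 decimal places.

0.929

english: 0.15 × (1−0.1) × (1−0.8) × 0.4 = 0.0108
dutch: 0.8 × (1−0.2) × (1−0.3) × 0.55 = 0.2464
german: 0.05 × (1−0.15) × (1−0.25) × 0.25 = 0.00796875
P(dutch | x) = 0.2464 / 0.26516875 ≈ 0.929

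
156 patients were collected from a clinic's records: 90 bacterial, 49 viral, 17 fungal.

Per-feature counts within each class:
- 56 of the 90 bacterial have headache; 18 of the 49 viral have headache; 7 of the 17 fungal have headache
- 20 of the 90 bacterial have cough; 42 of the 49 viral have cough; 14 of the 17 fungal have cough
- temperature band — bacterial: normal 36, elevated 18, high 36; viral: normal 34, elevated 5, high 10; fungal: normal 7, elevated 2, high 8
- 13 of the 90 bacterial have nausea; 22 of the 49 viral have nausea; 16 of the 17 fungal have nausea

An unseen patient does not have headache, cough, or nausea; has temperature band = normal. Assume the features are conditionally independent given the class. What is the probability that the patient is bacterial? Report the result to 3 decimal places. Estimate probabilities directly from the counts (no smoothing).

0.839

bacterial: (90/156) × (34/90) × (70/90) × (36/90) × (77/90) ≈ 0.058012
viral: (49/156) × (31/49) × (7/49) × (34/49) × (27/49) ≈ 0.010854
fungal: (17/156) × (10/17) × (3/17) × (7/17) × (1/17) ≈ 0.000273998
P(bacterial | x) = 0.058012 / 0.069139998 ≈ 0.839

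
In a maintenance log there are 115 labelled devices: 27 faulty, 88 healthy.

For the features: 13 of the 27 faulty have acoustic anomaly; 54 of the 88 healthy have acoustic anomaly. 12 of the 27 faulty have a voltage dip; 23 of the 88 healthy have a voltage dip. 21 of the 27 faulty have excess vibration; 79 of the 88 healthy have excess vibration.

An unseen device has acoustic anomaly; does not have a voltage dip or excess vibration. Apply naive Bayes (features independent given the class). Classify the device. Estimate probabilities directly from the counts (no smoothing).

healthy

faulty: (27/115) × (13/27) × (15/27) × (6/27) ≈ 0.013956
healthy: (88/115) × (54/88) × (65/88) × (9/88) ≈ 0.0354721
Highest score → healthy.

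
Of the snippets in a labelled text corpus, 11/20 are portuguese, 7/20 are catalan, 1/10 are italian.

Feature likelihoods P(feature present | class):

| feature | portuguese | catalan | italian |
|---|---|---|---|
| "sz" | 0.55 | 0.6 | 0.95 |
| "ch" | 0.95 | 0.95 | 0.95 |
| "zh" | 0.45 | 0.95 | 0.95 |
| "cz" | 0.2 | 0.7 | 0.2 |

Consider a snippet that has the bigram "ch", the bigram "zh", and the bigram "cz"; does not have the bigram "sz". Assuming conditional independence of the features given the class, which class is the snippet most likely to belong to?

portuguese: 0.55 × (1−0.55) × 0.95 × 0.45 × 0.2 = 0.02116125
catalan: 0.35 × (1−0.6) × 0.95 × 0.95 × 0.7 = 0.088445
italian: 0.1 × (1−0.95) × 0.95 × 0.95 × 0.2 = 0.0009025
Highest score → catalan.

catalan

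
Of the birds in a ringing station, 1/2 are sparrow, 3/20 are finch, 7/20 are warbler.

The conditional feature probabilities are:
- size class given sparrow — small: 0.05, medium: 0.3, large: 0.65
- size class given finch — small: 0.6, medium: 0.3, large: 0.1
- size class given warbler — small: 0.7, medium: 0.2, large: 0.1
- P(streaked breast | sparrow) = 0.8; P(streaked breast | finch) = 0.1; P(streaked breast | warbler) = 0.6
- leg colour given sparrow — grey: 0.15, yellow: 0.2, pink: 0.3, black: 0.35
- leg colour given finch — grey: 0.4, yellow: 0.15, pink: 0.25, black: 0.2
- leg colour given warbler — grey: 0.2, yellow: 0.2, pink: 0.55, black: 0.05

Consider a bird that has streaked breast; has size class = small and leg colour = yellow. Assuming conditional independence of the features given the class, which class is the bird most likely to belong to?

warbler

sparrow: 0.5 × 0.05 × 0.8 × 0.2 = 0.004
finch: 0.15 × 0.6 × 0.1 × 0.15 = 0.00135
warbler: 0.35 × 0.7 × 0.6 × 0.2 = 0.0294
Highest score → warbler.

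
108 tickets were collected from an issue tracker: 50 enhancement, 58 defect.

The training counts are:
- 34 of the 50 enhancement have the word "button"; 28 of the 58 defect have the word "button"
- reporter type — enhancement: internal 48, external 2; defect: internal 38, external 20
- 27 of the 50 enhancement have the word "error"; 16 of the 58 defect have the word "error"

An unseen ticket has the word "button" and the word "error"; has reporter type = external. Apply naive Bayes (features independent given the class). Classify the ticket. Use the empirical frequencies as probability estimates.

enhancement: (50/108) × (34/50) × (2/50) × (27/50) = 0.0068
defect: (58/108) × (28/58) × (20/58) × (16/58) ≈ 0.024662
Highest score → defect.

defect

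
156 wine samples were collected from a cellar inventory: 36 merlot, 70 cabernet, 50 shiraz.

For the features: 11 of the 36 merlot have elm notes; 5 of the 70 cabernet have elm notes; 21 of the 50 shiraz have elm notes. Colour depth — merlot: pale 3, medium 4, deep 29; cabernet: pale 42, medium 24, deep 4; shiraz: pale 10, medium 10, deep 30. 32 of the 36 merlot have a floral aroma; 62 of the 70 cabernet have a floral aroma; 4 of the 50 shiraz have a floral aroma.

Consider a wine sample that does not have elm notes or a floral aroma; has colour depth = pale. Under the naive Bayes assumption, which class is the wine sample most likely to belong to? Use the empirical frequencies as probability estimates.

merlot: (36/156) × (25/36) × (3/36) × (4/36) ≈ 0.00148386
cabernet: (70/156) × (65/70) × (42/70) × (8/70) ≈ 0.0285714
shiraz: (50/156) × (29/50) × (10/50) × (46/50) ≈ 0.0342051
Highest score → shiraz.

shiraz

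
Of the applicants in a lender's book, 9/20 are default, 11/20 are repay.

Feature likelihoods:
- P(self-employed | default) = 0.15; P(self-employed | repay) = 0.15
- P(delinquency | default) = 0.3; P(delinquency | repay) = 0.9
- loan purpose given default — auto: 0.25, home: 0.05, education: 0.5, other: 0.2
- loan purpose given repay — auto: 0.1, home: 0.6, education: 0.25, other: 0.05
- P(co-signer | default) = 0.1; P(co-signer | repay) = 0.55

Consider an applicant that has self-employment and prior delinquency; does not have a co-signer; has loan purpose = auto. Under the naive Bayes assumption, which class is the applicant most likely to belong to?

default: 0.45 × 0.15 × 0.3 × 0.25 × (1−0.1) = 0.00455625
repay: 0.55 × 0.15 × 0.9 × 0.1 × (1−0.55) = 0.00334125
Highest score → default.

default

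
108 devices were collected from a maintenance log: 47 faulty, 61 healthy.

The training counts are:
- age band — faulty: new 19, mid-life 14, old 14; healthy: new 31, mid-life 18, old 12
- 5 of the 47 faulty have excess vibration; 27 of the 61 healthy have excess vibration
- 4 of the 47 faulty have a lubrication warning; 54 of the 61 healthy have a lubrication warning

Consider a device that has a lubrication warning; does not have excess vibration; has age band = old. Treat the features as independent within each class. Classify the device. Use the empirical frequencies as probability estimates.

healthy

faulty: (47/108) × (14/47) × (42/47) × (4/47) ≈ 0.00985866
healthy: (61/108) × (12/61) × (34/61) × (54/61) ≈ 0.054824
Highest score → healthy.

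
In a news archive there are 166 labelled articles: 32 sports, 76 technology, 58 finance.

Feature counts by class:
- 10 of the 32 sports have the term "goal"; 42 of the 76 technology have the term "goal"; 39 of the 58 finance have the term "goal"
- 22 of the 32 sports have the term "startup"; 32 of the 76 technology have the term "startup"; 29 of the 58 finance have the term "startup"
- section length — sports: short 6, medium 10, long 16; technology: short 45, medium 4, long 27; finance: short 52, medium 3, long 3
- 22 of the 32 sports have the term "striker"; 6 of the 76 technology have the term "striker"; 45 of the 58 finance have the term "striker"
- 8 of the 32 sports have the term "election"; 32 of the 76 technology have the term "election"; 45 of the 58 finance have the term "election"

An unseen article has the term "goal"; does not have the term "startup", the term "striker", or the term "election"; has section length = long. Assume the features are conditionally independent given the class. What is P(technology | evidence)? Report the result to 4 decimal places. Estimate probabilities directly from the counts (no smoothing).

0.9170

sports: (32/166) × (10/32) × (10/32) × (16/32) × (10/32) × (24/32) ≈ 0.00220609
technology: (76/166) × (42/76) × (44/76) × (27/76) × (70/76) × (44/76) ≈ 0.0277494
finance: (58/166) × (39/58) × (29/58) × (3/58) × (13/58) × (13/58) ≈ 0.000305246
P(technology | x) = 0.0277494 / 0.030260736 ≈ 0.9170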